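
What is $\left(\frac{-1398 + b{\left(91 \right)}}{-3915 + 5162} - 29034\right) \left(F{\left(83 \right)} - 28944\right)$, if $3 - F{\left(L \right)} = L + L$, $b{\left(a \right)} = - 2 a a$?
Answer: $\frac{1054353281306}{1247} \approx 8.4551 \cdot 10^{8}$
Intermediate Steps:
$b{\left(a \right)} = - 2 a^{2}$
$F{\left(L \right)} = 3 - 2 L$ ($F{\left(L \right)} = 3 - \left(L + L\right) = 3 - 2 L$)
$\left(\frac{-1398 + b{\left(91 \right)}}{-3915 + 5162} - 29034\right) \left(F{\left(83 \right)} - 28944\right) = \left(\frac{-1398 - 2 \cdot 91^{2}}{-3915 + 5162} - 29034\right) \left(\left(3 - 166\right) - 28944\right) = \left(\frac{-1398 - 16562}{1247} - 29034\right) \left(\left(3 - 166\right) - 28944\right) = \left(\left(-1398 - 16562\right) \frac{1}{1247} - 29034\right) \left(-163 - 28944\right) = \left(\left(-17960\right) \frac{1}{1247} - 29034\right) \left(-29107\right) = \left(- \frac{17960}{1247} - 29034\right) \left(-29107\right) = \left(- \frac{36223358}{1247}\right) \left(-29107\right) = \frac{1054353281306}{1247}$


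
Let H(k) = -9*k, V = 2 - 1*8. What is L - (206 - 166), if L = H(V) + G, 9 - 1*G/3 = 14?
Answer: -1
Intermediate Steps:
G = -15 (G = 27 - 3*14 = 27 - 42 = -15)
V = -6 (V = 2 - 8 = -6)
L = 39 (L = -9*(-6) - 15 = 54 - 15 = 39)
L - (206 - 166) = 39 - (206 - 166) = 39 - 1*40 = 39 - 40 = -1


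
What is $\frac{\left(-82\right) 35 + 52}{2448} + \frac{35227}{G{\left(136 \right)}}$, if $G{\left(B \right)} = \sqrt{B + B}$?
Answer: $- \frac{1409}{1224} + \frac{35227 \sqrt{17}}{68} \approx 2134.8$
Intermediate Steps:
$G{\left(B \right)} = \sqrt{2} \sqrt{B}$ ($G{\left(B \right)} = \sqrt{2 B} = \sqrt{2} \sqrt{B}$)
$\frac{\left(-82\right) 35 + 52}{2448} + \frac{35227}{G{\left(136 \right)}} = \frac{\left(-82\right) 35 + 52}{2448} + \frac{35227}{\sqrt{2} \sqrt{136}} = \left(-2870 + 52\right) \frac{1}{2448} + \frac{35227}{\sqrt{2} \cdot 2 \sqrt{34}} = \left(-2818\right) \frac{1}{2448} + \frac{35227}{4 \sqrt{17}} = - \frac{1409}{1224} + 35227 \frac{\sqrt{17}}{68} = - \frac{1409}{1224} + \frac{35227 \sqrt{17}}{68}$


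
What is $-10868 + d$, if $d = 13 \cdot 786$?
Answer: $-650$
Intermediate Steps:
$d = 10218$
$-10868 + d = -10868 + 10218 = -650$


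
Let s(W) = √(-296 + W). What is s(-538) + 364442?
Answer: 364442 + I*√834 ≈ 3.6444e+5 + 28.879*I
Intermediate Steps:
s(-538) + 364442 = √(-296 - 538) + 364442 = √(-834) + 364442 = I*√834 + 364442 = 364442 + I*√834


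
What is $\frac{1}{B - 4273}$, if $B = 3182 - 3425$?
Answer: $- \frac{1}{4516} \approx -0.00022143$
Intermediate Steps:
$B = -243$
$\frac{1}{B - 4273} = \frac{1}{-243 - 4273} = \frac{1}{-4516} = - \frac{1}{4516}$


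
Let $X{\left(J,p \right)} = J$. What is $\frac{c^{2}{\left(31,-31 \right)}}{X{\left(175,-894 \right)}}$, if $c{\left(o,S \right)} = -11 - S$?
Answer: $\frac{16}{7} \approx 2.2857$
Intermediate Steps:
$\frac{c^{2}{\left(31,-31 \right)}}{X{\left(175,-894 \right)}} = \frac{\left(-11 - -31\right)^{2}}{175} = \left(-11 + 31\right)^{2} \cdot \frac{1}{175} = 20^{2} \cdot \frac{1}{175} = 400 \cdot \frac{1}{175} = \frac{16}{7}$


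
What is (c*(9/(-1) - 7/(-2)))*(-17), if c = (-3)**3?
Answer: -5049/2 ≈ -2524.5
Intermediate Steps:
c = -27
(c*(9/(-1) - 7/(-2)))*(-17) = -27*(9/(-1) - 7/(-2))*(-17) = -27*(9*(-1) - 7*(-1/2))*(-17) = -27*(-9 + 7/2)*(-17) = -27*(-11/2)*(-17) = (297/2)*(-17) = -5049/2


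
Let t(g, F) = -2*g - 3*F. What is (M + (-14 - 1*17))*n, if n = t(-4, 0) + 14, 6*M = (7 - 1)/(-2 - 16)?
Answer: -6149/9 ≈ -683.22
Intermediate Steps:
t(g, F) = -3*F - 2*g
M = -1/18 (M = ((7 - 1)/(-2 - 16))/6 = (6/(-18))/6 = (6*(-1/18))/6 = (⅙)*(-⅓) = -1/18 ≈ -0.055556)
n = 22 (n = (-3*0 - 2*(-4)) + 14 = (0 + 8) + 14 = 8 + 14 = 22)
(M + (-14 - 1*17))*n = (-1/18 + (-14 - 1*17))*22 = (-1/18 + (-14 - 17))*22 = (-1/18 - 31)*22 = -559/18*22 = -6149/9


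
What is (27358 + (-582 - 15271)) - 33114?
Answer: -21609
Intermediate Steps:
(27358 + (-582 - 15271)) - 33114 = (27358 - 15853) - 33114 = 11505 - 33114 = -21609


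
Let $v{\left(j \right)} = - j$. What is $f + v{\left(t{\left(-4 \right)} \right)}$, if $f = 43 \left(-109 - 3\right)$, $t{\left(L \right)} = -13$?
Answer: $-4803$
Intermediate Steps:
$f = -4816$ ($f = 43 \left(-112\right) = -4816$)
$f + v{\left(t{\left(-4 \right)} \right)} = -4816 - -13 = -4816 + 13 = -4803$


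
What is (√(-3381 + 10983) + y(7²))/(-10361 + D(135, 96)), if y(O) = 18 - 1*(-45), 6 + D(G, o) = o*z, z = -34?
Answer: -63/13631 - √7602/13631 ≈ -0.011018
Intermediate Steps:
D(G, o) = -6 - 34*o (D(G, o) = -6 + o*(-34) = -6 - 34*o)
y(O) = 63 (y(O) = 18 + 45 = 63)
(√(-3381 + 10983) + y(7²))/(-10361 + D(135, 96)) = (√(-3381 + 10983) + 63)/(-10361 + (-6 - 34*96)) = (√7602 + 63)/(-10361 + (-6 - 3264)) = (63 + √7602)/(-10361 - 3270) = (63 + √7602)/(-13631) = (63 + √7602)*(-1/13631) = -63/13631 - √7602/13631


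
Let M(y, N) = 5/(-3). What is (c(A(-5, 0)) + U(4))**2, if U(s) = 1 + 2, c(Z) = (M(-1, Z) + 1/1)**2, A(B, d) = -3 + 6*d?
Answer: 961/81 ≈ 11.864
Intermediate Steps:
M(y, N) = -5/3 (M(y, N) = 5*(-1/3) = -5/3)
c(Z) = 4/9 (c(Z) = (-5/3 + 1/1)**2 = (-5/3 + 1)**2 = (-2/3)**2 = 4/9)
U(s) = 3
(c(A(-5, 0)) + U(4))**2 = (4/9 + 3)**2 = (31/9)**2 = 961/81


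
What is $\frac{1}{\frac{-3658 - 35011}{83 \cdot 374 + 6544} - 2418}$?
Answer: $- \frac{37586}{90921617} \approx -0.00041339$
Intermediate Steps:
$\frac{1}{\frac{-3658 - 35011}{83 \cdot 374 + 6544} - 2418} = \frac{1}{- \frac{38669}{31042 + 6544} - 2418} = \frac{1}{- \frac{38669}{37586} - 2418} = \frac{1}{- \frac{90921617}{37586}} = - \frac{37586}{90921617}$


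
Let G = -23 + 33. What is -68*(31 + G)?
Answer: -2788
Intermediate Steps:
G = 10
-68*(31 + G) = -68*(31 + 10) = -68*41 = -2788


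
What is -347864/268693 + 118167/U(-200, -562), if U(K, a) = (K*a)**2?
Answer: -4394798537994269/3394602875680000 ≈ -1.2946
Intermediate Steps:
U(K, a) = K**2*a**2
-347864/268693 + 118167/U(-200, -562) = -347864/268693 + 118167/(((-200)**2*(-562)**2)) = -347864*1/268693 + 118167/((40000*315844)) = -347864/268693 + 118167/12633760000 = -4394798537994269/3394602875680000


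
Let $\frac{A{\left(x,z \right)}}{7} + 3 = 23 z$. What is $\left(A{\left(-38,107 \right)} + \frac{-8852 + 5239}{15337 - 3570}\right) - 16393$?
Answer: $\frac{9562958}{11767} \approx 812.69$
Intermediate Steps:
$A{\left(x,z \right)} = -21 + 161 z$ ($A{\left(x,z \right)} = -21 + 7 \cdot 23 z = -21 + 161 z$)
$\left(A{\left(-38,107 \right)} + \frac{-8852 + 5239}{15337 - 3570}\right) - 16393 = \left(\left(-21 + 161 \cdot 107\right) + \frac{-8852 + 5239}{15337 - 3570}\right) - 16393 = \left(\left(-21 + 17227\right) - \frac{3613}{11767}\right) - 16393 = \left(17206 - \frac{3613}{11767}\right) - 16393 = \frac{202459389}{11767} - 16393 = \frac{9562958}{11767}$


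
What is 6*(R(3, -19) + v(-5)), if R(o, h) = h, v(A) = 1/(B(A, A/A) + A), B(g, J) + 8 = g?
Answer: -343/3 ≈ -114.33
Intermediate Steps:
B(g, J) = -8 + g
v(A) = 1/(-8 + 2*A) (v(A) = 1/((-8 + A) + A) = 1/(-8 + 2*A))
6*(R(3, -19) + v(-5)) = 6*(-19 + 1/(2*(-4 - 5))) = 6*(-19 + (1/2)/(-9)) = 6*(-19 + (1/2)*(-1/9)) = 6*(-19 - 1/18) = 6*(-343/18) = -343/3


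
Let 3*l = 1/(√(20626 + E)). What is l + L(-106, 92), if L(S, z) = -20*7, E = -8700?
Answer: -140 + √11926/35778 ≈ -140.00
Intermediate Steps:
L(S, z) = -140
l = √11926/35778 (l = 1/(3*(√(20626 - 8700))) = 1/(3*(√11926)) = (√11926/11926)/3 = √11926/35778 ≈ 0.0030523)
l + L(-106, 92) = √11926/35778 - 140 = -140 + √11926/35778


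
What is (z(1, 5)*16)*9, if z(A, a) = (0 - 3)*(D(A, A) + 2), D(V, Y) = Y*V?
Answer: -1296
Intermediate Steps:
D(V, Y) = V*Y
z(A, a) = -6 - 3*A**2 (z(A, a) = (0 - 3)*(A*A + 2) = -3*(A**2 + 2) = -3*(2 + A**2) = -6 - 3*A**2)
(z(1, 5)*16)*9 = ((-6 - 3*1**2)*16)*9 = ((-6 - 3*1)*16)*9 = ((-6 - 3)*16)*9 = -9*16*9 = -144*9 = -1296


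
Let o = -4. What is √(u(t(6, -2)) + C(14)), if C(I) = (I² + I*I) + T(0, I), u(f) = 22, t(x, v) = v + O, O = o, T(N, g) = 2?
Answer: 4*√26 ≈ 20.396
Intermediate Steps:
O = -4
t(x, v) = -4 + v (t(x, v) = v - 4 = -4 + v)
C(I) = 2 + 2*I² (C(I) = (I² + I*I) + 2 = (I² + I²) + 2 = 2*I² + 2 = 2 + 2*I²)
√(u(t(6, -2)) + C(14)) = √(22 + (2 + 2*14²)) = √(22 + (2 + 2*196)) = √(22 + (2 + 392)) = √(22 + 394) = √416 = 4*√26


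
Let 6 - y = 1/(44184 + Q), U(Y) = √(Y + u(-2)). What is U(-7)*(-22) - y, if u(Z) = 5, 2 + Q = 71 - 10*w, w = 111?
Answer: -258857/43143 - 22*I*√2 ≈ -6.0 - 31.113*I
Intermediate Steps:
Q = -1041 (Q = -2 + (71 - 10*111) = -2 + (71 - 1110) = -2 - 1039 = -1041)
U(Y) = √(5 + Y) (U(Y) = √(Y + 5) = √(5 + Y))
y = 258857/43143 (y = 6 - 1/(44184 - 1041) = 6 - 1/43143 = 258857/43143 ≈ 6.0000)
U(-7)*(-22) - y = √(5 - 7)*(-22) - 1*258857/43143 = √(-2)*(-22) - 258857/43143 = (I*√2)*(-22) - 258857/43143 = -22*I*√2 - 258857/43143 = -258857/43143 - 22*I*√2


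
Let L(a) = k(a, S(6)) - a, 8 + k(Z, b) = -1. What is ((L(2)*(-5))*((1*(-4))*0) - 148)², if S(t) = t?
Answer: 21904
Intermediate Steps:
k(Z, b) = -9 (k(Z, b) = -8 - 1 = -9)
L(a) = -9 - a
((L(2)*(-5))*((1*(-4))*0) - 148)² = (((-9 - 1*2)*(-5))*((1*(-4))*0) - 148)² = (((-9 - 2)*(-5))*(-4*0) - 148)² = (-11*(-5)*0 - 148)² = (55*0 - 148)² = (0 - 148)² = (-148)² = 21904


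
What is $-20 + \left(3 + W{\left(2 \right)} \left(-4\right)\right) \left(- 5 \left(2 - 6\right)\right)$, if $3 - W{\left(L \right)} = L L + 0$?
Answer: $120$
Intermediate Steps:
$W{\left(L \right)} = 3 - L^{2}$ ($W{\left(L \right)} = 3 - \left(L L + 0\right) = 3 - \left(L^{2} + 0\right) = 3 - L^{2}$)
$-20 + \left(3 + W{\left(2 \right)} \left(-4\right)\right) \left(- 5 \left(2 - 6\right)\right) = -20 + \left(3 + \left(3 - 2^{2}\right) \left(-4\right)\right) \left(- 5 \left(2 - 6\right)\right) = -20 + \left(3 + \left(3 - 4\right) \left(-4\right)\right) \left(\left(-5\right) \left(-4\right)\right) = -20 + \left(3 + \left(3 - 4\right) \left(-4\right)\right) 20 = -20 + \left(3 - -4\right) 20 = -20 + \left(3 + 4\right) 20 = -20 + 7 \cdot 20 = -20 + 140 = 120$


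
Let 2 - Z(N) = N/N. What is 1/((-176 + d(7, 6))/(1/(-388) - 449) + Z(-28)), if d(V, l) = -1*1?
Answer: 58071/80963 ≈ 0.71725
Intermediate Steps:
Z(N) = 1 (Z(N) = 2 - N/N = 2 - 1*1 = 2 - 1 = 1)
d(V, l) = -1
1/((-176 + d(7, 6))/(1/(-388) - 449) + Z(-28)) = 1/((-176 - 1)/(1/(-388) - 449) + 1) = 1/(-177/(-1/388 - 449) + 1) = 1/(-177/(-174213/388) + 1) = 1/(-177*(-388/174213) + 1) = 1/(22892/58071 + 1) = 1/(80963/58071) = 58071/80963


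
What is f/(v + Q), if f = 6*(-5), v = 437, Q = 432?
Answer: -30/869 ≈ -0.034522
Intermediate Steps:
f = -30
f/(v + Q) = -30/(437 + 432) = -30/869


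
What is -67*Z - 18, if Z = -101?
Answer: 6749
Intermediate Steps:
-67*Z - 18 = -67*(-101) - 18 = 6767 - 18 = 6749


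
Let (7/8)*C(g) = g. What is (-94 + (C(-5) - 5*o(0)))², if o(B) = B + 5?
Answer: 762129/49 ≈ 15554.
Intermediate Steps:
o(B) = 5 + B
C(g) = 8*g/7
(-94 + (C(-5) - 5*o(0)))² = (-94 + ((8/7)*(-5) - 5*(5 + 0)))² = (-94 + (-40/7 - 5*5))² = (-94 + (-40/7 - 25))² = (-94 - 215/7)² = (-873/7)² = 762129/49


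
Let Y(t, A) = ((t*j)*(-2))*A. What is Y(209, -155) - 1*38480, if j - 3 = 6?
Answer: 544630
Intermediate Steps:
j = 9 (j = 3 + 6 = 9)
Y(t, A) = -18*A*t (Y(t, A) = ((t*9)*(-2))*A = ((9*t)*(-2))*A = (-18*t)*A = -18*A*t)
Y(209, -155) - 1*38480 = -18*(-155)*209 - 1*38480 = 583110 - 38480 = 544630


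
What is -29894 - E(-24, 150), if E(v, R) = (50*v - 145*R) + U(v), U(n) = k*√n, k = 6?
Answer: -6944 - 12*I*√6 ≈ -6944.0 - 29.394*I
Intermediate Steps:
U(n) = 6*√n
E(v, R) = -145*R + 6*√v + 50*v (E(v, R) = (50*v - 145*R) + 6*√v = (-145*R + 50*v) + 6*√v = -145*R + 6*√v + 50*v)
-29894 - E(-24, 150) = -29894 - (-145*150 + 6*√(-24) + 50*(-24)) = -29894 - (-21750 + 6*(2*I*√6) - 1200) = -29894 - (-21750 + 12*I*√6 - 1200) = -29894 - (-22950 + 12*I*√6) = -29894 + (22950 - 12*I*√6) = -6944 - 12*I*√6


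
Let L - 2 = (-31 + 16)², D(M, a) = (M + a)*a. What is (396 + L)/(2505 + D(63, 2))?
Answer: 623/2635 ≈ 0.23643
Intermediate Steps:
D(M, a) = a*(M + a)
L = 227 (L = 2 + (-31 + 16)² = 2 + (-15)² = 2 + 225 = 227)
(396 + L)/(2505 + D(63, 2)) = (396 + 227)/(2505 + 2*(63 + 2)) = 623/(2505 + 2*65) = 623/(2505 + 130) = 623/2635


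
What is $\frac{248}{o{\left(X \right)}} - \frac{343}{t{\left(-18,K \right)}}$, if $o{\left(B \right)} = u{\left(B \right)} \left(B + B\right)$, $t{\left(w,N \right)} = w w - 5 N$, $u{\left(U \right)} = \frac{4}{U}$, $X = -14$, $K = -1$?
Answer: $\frac{1408}{47} \approx 29.957$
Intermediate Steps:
$t{\left(w,N \right)} = w^{2} - 5 N$
$o{\left(B \right)} = 8$ ($o{\left(B \right)} = \frac{4}{B} \left(B + B\right) = \frac{4}{B} 2 B = 8$)
$\frac{248}{o{\left(X \right)}} - \frac{343}{t{\left(-18,K \right)}} = \frac{248}{8} - \frac{343}{\left(-18\right)^{2} - -5} = 248 \cdot \frac{1}{8} - \frac{343}{324 + 5} = 31 - \frac{343}{329} = 31 - \frac{49}{47} = \frac{1408}{47}$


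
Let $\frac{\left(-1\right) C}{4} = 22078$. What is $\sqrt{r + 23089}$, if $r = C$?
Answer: $3 i \sqrt{7247} \approx 255.39 i$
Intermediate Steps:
$C = -88312$ ($C = \left(-4\right) 22078 = -88312$)
$r = -88312$
$\sqrt{r + 23089} = \sqrt{-88312 + 23089} = \sqrt{-65223} = 3 i \sqrt{7247}$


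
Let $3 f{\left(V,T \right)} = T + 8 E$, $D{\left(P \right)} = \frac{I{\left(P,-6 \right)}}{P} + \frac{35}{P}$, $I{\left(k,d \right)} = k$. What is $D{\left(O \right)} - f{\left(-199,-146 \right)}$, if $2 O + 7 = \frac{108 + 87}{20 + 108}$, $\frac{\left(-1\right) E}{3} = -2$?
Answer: $\frac{43921}{2103} \approx 20.885$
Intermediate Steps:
$E = 6$ ($E = \left(-3\right) \left(-2\right) = 6$)
$O = - \frac{701}{256}$ ($O = - \frac{7}{2} + \frac{\left(108 + 87\right) \frac{1}{20 + 108}}{2} = - \frac{7}{2} + \frac{195 \cdot \frac{1}{128}}{2} = - \frac{7}{2} + \frac{1}{2} \cdot \frac{195}{128} = - \frac{7}{2} + \frac{195}{256} = - \frac{701}{256} \approx -2.7383$)
$D{\left(P \right)} = 1 + \frac{35}{P}$ ($D{\left(P \right)} = \frac{P}{P} + \frac{35}{P} = 1 + \frac{35}{P}$)
$f{\left(V,T \right)} = 16 + \frac{T}{3}$ ($f{\left(V,T \right)} = \frac{T + 8 \cdot 6}{3} = \frac{T + 48}{3} = \frac{48 + T}{3} = 16 + \frac{T}{3}$)
$D{\left(O \right)} - f{\left(-199,-146 \right)} = \frac{35 - \frac{701}{256}}{- \frac{701}{256}} - \left(16 + \frac{1}{3} \left(-146\right)\right) = \left(- \frac{256}{701}\right) \frac{8259}{256} - \left(16 - \frac{146}{3}\right) = - \frac{8259}{701} - - \frac{98}{3} = - \frac{8259}{701} + \frac{98}{3} = \frac{43921}{2103}$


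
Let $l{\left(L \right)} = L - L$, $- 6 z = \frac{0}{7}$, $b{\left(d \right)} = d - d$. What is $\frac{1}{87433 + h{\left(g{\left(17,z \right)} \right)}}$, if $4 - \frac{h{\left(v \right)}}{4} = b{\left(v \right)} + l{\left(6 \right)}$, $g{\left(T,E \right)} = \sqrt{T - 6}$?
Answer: $\frac{1}{87449} \approx 1.1435 \cdot 10^{-5}$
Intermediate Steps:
$b{\left(d \right)} = 0$
$z = 0$ ($z = - \frac{0 \cdot \frac{1}{7}}{6} = \left(- \frac{1}{6}\right) 0 = 0$)
$l{\left(L \right)} = 0$
$g{\left(T,E \right)} = \sqrt{-6 + T}$
$h{\left(v \right)} = 16$ ($h{\left(v \right)} = 16 - 4 \left(0 + 0\right) = 16 - 0 = 16 + 0 = 16$)
$\frac{1}{87433 + h{\left(g{\left(17,z \right)} \right)}} = \frac{1}{87433 + 16} = \frac{1}{87449}$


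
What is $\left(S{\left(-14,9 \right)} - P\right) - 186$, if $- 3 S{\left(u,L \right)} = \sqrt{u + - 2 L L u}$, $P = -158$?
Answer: $-28 - \frac{7 \sqrt{46}}{3} \approx -43.825$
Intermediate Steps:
$S{\left(u,L \right)} = - \frac{\sqrt{u - 2 u L^{2}}}{3}$ ($S{\left(u,L \right)} = - \frac{\sqrt{u + - 2 L L u}}{3} = - \frac{\sqrt{u - 2 u L^{2}}}{3}$)
$\left(S{\left(-14,9 \right)} - P\right) - 186 = \left(- \frac{\sqrt{\left(-1\right) \left(-14\right) \left(-1 + 2 \cdot 9^{2}\right)}}{3} - -158\right) - 186 = \left(- \frac{\sqrt{\left(-1\right) \left(-14\right) \left(-1 + 2 \cdot 81\right)}}{3} + 158\right) - 186 = \left(- \frac{\sqrt{\left(-1\right) \left(-14\right) \left(-1 + 162\right)}}{3} + 158\right) - 186 = \left(- \frac{\sqrt{\left(-1\right) \left(-14\right) 161}}{3} + 158\right) - 186 = \left(- \frac{\sqrt{2254}}{3} + 158\right) - 186 = \left(- \frac{7 \sqrt{46}}{3} + 158\right) - 186 = \left(158 - \frac{7 \sqrt{46}}{3}\right) - 186 = -28 - \frac{7 \sqrt{46}}{3}$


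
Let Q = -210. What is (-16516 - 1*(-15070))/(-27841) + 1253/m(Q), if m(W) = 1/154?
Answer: 5372256488/27841 ≈ 1.9296e+5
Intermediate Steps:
m(W) = 1/154
(-16516 - 1*(-15070))/(-27841) + 1253/m(Q) = (-16516 - 1*(-15070))/(-27841) + 1253/(1/154) = (-16516 + 15070)*(-1/27841) + 1253*154 = -1446*(-1/27841) + 192962 = 1446/27841 + 192962 = 5372256488/27841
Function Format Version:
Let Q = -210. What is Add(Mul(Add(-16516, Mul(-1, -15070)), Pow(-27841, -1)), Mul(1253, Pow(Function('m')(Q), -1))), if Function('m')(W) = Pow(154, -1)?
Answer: Rational(5372256488, 27841) ≈ 1.9296e+5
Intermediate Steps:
Function('m')(W) = Rational(1, 154)
Add(Mul(Add(-16516, Mul(-1, -15070)), Pow(-27841, -1)), Mul(1253, Pow(Function('m')(Q), -1))) = Add(Mul(Add(-16516, Mul(-1, -15070)), Pow(-27841, -1)), Mul(1253, Pow(Rational(1, 154), -1))) = Add(Mul(Add(-16516, 15070), Rational(-1, 27841)), Mul(1253, 154)) = Add(Mul(-1446, Rational(-1, 27841)), 192962) = Add(Rational(1446, 27841), 192962) = Rational(5372256488, 27841)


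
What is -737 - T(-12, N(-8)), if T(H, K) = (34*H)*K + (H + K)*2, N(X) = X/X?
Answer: -307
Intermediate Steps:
N(X) = 1
T(H, K) = 2*H + 2*K + 34*H*K (T(H, K) = 34*H*K + (2*H + 2*K) = 2*H + 2*K + 34*H*K)
-737 - T(-12, N(-8)) = -737 - (2*(-12) + 2*1 + 34*(-12)*1) = -737 - (-24 + 2 - 408) = -737 - 1*(-430) = -737 + 430 = -307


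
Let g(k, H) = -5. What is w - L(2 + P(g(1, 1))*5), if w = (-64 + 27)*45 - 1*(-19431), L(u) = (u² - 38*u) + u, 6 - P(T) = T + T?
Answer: 14076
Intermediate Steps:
P(T) = 6 - 2*T (P(T) = 6 - (T + T) = 6 - 2*T)
L(u) = u² - 37*u
w = 17766 (w = -37*45 + 19431 = -1665 + 19431 = 17766)
w - L(2 + P(g(1, 1))*5) = 17766 - (2 + (6 - 2*(-5))*5)*(-37 + (2 + (6 - 2*(-5))*5)) = 17766 - (2 + (6 + 10)*5)*(-37 + (2 + (6 + 10)*5)) = 17766 - (2 + 16*5)*(-37 + (2 + 16*5)) = 17766 - (2 + 80)*(-37 + (2 + 80)) = 17766 - 82*(-37 + 82) = 17766 - 82*45 = 17766 - 1*3690 = 17766 - 3690 = 14076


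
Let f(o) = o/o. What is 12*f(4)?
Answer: 12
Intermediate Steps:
f(o) = 1
12*f(4) = 12*1 = 12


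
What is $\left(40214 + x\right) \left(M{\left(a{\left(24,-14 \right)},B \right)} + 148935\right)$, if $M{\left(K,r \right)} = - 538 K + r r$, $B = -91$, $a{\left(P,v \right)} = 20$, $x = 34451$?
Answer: $10935137240$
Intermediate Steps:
$M{\left(K,r \right)} = r^{2} - 538 K$ ($M{\left(K,r \right)} = - 538 K + r^{2} = r^{2} - 538 K$)
$\left(40214 + x\right) \left(M{\left(a{\left(24,-14 \right)},B \right)} + 148935\right) = \left(40214 + 34451\right) \left(\left(\left(-91\right)^{2} - 10760\right) + 148935\right) = 74665 \left(\left(8281 - 10760\right) + 148935\right) = 74665 \left(-2479 + 148935\right) = 74665 \cdot 146456 = 10935137240$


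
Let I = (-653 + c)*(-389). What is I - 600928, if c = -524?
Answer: -143075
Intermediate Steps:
I = 457853 (I = (-653 - 524)*(-389) = -1177*(-389) = 457853)
I - 600928 = 457853 - 600928 = -143075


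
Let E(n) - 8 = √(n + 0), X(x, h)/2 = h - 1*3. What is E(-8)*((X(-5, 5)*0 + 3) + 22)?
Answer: 200 + 50*I*√2 ≈ 200.0 + 70.711*I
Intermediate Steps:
X(x, h) = -6 + 2*h (X(x, h) = 2*(h - 1*3) = 2*(h - 3) = 2*(-3 + h) = -6 + 2*h)
E(n) = 8 + √n (E(n) = 8 + √(n + 0) = 8 + √n)
E(-8)*((X(-5, 5)*0 + 3) + 22) = (8 + √(-8))*(((-6 + 2*5)*0 + 3) + 22) = (8 + 2*I*√2)*(((-6 + 10)*0 + 3) + 22) = (8 + 2*I*√2)*((4*0 + 3) + 22) = (8 + 2*I*√2)*((0 + 3) + 22) = (8 + 2*I*√2)*(3 + 22) = (8 + 2*I*√2)*25 = 200 + 50*I*√2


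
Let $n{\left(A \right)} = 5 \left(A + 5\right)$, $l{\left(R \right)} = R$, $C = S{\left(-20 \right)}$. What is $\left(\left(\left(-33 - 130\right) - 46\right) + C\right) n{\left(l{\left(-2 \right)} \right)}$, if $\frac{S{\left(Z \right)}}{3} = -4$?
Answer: $-3315$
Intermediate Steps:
$S{\left(Z \right)} = -12$ ($S{\left(Z \right)} = 3 \left(-4\right) = -12$)
$C = -12$
$n{\left(A \right)} = 25 + 5 A$ ($n{\left(A \right)} = 5 \left(5 + A\right) = 25 + 5 A$)
$\left(\left(\left(-33 - 130\right) - 46\right) + C\right) n{\left(l{\left(-2 \right)} \right)} = \left(\left(\left(-33 - 130\right) - 46\right) - 12\right) \left(25 + 5 \left(-2\right)\right) = \left(\left(-163 - 46\right) - 12\right) \left(25 - 10\right) = \left(-209 - 12\right) 15 = \left(-221\right) 15 = -3315$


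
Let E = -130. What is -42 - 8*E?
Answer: 998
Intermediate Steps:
-42 - 8*E = -42 - 8*(-130) = -42 + 1040 = 998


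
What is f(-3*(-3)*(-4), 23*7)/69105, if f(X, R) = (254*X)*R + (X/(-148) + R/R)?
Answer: -54470762/2556885 ≈ -21.304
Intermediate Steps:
f(X, R) = 1 - X/148 + 254*R*X (f(X, R) = 254*R*X + (X*(-1/148) + 1) = 254*R*X + (-X/148 + 1) = 254*R*X + (1 - X/148) = 1 - X/148 + 254*R*X)
f(-3*(-3)*(-4), 23*7)/69105 = (1 - (-3*(-3))*(-4)/148 + 254*(23*7)*(-3*(-3)*(-4)))/69105 = (1 - 9*(-4)/148 + 254*161*(9*(-4)))*(1/69105) = (1 - 1/148*(-36) + 254*161*(-36))*(1/69105) = (1 + 9/37 - 1472184)*(1/69105) = -54470762/37*1/69105 = -54470762/2556885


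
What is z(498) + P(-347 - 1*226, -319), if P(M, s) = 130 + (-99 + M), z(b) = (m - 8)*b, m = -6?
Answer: -7514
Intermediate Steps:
z(b) = -14*b (z(b) = (-6 - 8)*b = -14*b)
P(M, s) = 31 + M
z(498) + P(-347 - 1*226, -319) = -14*498 + (31 + (-347 - 1*226)) = -6972 + (31 + (-347 - 226)) = -6972 + (31 - 573) = -6972 - 542 = -7514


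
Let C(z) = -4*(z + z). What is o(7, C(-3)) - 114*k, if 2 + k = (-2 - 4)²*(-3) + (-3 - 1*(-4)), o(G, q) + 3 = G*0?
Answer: 12423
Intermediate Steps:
C(z) = -8*z
o(G, q) = -3 (o(G, q) = -3 + G*0 = -3 + 0 = -3)
k = -109 (k = -2 + ((-2 - 4)²*(-3) + (-3 - 1*(-4))) = -2 + ((-6)²*(-3) + (-3 + 4)) = -2 + (36*(-3) + 1) = -2 + (-108 + 1) = -2 - 107 = -109)
o(7, C(-3)) - 114*k = -3 - 114*(-109) = -3 + 12426 = 12423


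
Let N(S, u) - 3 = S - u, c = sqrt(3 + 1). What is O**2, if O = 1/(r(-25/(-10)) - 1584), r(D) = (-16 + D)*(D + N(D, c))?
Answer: 1/2772225 ≈ 3.6072e-7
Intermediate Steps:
c = 2 (c = sqrt(4) = 2)
N(S, u) = 3 + S - u (N(S, u) = 3 + (S - u) = 3 + S - u)
r(D) = (1 + 2*D)*(-16 + D) (r(D) = (-16 + D)*(D + (3 + D - 1*2)) = (-16 + D)*(D + (3 + D - 2)) = (-16 + D)*(D + (1 + D)) = (-16 + D)*(1 + 2*D) = (1 + 2*D)*(-16 + D))
O = -1/1665 (O = 1/((-16 - (-775)/(-10) + 2*(-25/(-10))**2) - 1584) = 1/((-16 - (-775)*(-1)/10 + 2*(-25*(-1/10))**2) - 1584) = 1/((-16 - 31*5/2 + 2*(5/2)**2) - 1584) = 1/((-16 - 155/2 + 2*(25/4)) - 1584) = 1/((-16 - 155/2 + 25/2) - 1584) = 1/(-81 - 1584) = 1/(-1665) = -1/1665 ≈ -0.00060060)
O**2 = (-1/1665)**2 = 1/2772225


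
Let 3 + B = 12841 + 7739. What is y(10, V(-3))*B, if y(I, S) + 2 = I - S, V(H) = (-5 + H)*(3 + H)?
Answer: 164616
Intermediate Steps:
y(I, S) = -2 + I - S (y(I, S) = -2 + (I - S) = -2 + I - S)
B = 20577 (B = -3 + (12841 + 7739) = -3 + 20580 = 20577)
y(10, V(-3))*B = (-2 + 10 - (-15 + (-3)² - 2*(-3)))*20577 = (-2 + 10 - (-15 + 9 + 6))*20577 = (-2 + 10 - 1*0)*20577 = (-2 + 10 + 0)*20577 = 8*20577 = 164616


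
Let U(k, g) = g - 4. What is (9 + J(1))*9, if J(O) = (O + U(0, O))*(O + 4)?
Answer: -9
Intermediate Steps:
U(k, g) = -4 + g
J(O) = (-4 + 2*O)*(4 + O) (J(O) = (O + (-4 + O))*(O + 4) = (-4 + 2*O)*(4 + O))
(9 + J(1))*9 = (9 + (-16 + 2*1² + 4*1))*9 = (9 + (-16 + 2*1 + 4))*9 = (9 + (-16 + 2 + 4))*9 = (9 - 10)*9 = -1*9 = -9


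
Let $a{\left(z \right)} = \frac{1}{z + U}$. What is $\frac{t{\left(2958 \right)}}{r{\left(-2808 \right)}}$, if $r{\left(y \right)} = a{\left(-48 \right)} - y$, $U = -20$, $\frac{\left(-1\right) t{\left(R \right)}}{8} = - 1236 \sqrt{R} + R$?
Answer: $- \frac{1609152}{190943} + \frac{672384 \sqrt{2958}}{190943} \approx 183.09$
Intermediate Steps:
$t{\left(R \right)} = - 8 R + 9888 \sqrt{R}$ ($t{\left(R \right)} = - 8 \left(- 1236 \sqrt{R} + R\right) = - 8 \left(R - 1236 \sqrt{R}\right) = - 8 R + 9888 \sqrt{R}$)
$a{\left(z \right)} = \frac{1}{-20 + z}$ ($a{\left(z \right)} = \frac{1}{z - 20} = \frac{1}{-20 + z}$)
$r{\left(y \right)} = - \frac{1}{68} - y$ ($r{\left(y \right)} = \frac{1}{-20 - 48} - y = \frac{1}{-68} - y = - \frac{1}{68} - y$)
$\frac{t{\left(2958 \right)}}{r{\left(-2808 \right)}} = \frac{\left(-8\right) 2958 + 9888 \sqrt{2958}}{- \frac{1}{68} - -2808} = \frac{-23664 + 9888 \sqrt{2958}}{- \frac{1}{68} + 2808} = \frac{-23664 + 9888 \sqrt{2958}}{\frac{190943}{68}} = \left(-23664 + 9888 \sqrt{2958}\right) \frac{68}{190943} = - \frac{1609152}{190943} + \frac{672384 \sqrt{2958}}{190943}$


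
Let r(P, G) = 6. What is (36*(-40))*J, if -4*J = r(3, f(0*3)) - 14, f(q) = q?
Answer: -2880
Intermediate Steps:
J = 2 (J = -(6 - 14)/4 = -¼*(-8) = 2)
(36*(-40))*J = (36*(-40))*2 = -1440*2 = -2880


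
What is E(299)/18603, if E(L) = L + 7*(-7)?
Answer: 250/18603 ≈ 0.013439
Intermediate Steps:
E(L) = -49 + L (E(L) = L - 49 = -49 + L)
E(299)/18603 = (-49 + 299)/18603 = 250*(1/18603) = 250/18603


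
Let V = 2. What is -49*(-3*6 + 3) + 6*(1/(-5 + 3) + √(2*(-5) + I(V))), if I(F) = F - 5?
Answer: 732 + 6*I*√13 ≈ 732.0 + 21.633*I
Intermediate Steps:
I(F) = -5 + F
-49*(-3*6 + 3) + 6*(1/(-5 + 3) + √(2*(-5) + I(V))) = -49*(-3*6 + 3) + 6*(1/(-5 + 3) + √(2*(-5) + (-5 + 2))) = -49*(-18 + 3) + 6*(1/(-2) + √(-10 - 3)) = -49*(-15) + 6*(-½ + √(-13)) = 735 + 6*(-½ + I*√13) = 735 + (-3 + 6*I*√13) = 732 + 6*I*√13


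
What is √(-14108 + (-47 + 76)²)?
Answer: I*√13267 ≈ 115.18*I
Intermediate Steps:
√(-14108 + (-47 + 76)²) = √(-14108 + 29²) = √(-14108 + 841) = √(-13267) = I*√13267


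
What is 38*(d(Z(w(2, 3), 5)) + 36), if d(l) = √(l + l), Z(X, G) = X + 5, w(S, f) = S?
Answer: 1368 + 38*√14 ≈ 1510.2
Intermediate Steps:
Z(X, G) = 5 + X
d(l) = √2*√l (d(l) = √(2*l) = √2*√l)
38*(d(Z(w(2, 3), 5)) + 36) = 38*(√2*√(5 + 2) + 36) = 38*(√2*√7 + 36) = 38*(√14 + 36) = 38*(36 + √14) = 1368 + 38*√14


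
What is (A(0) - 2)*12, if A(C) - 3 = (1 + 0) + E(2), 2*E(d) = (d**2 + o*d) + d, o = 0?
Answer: 60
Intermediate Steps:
E(d) = d/2 + d**2/2 (E(d) = ((d**2 + 0*d) + d)/2 = ((d**2 + 0) + d)/2 = (d**2 + d)/2 = (d + d**2)/2 = d/2 + d**2/2)
A(C) = 7 (A(C) = 3 + ((1 + 0) + (1/2)*2*(1 + 2)) = 3 + (1 + (1/2)*2*3) = 3 + (1 + 3) = 3 + 4 = 7)
(A(0) - 2)*12 = (7 - 2)*12 = 5*12 = 60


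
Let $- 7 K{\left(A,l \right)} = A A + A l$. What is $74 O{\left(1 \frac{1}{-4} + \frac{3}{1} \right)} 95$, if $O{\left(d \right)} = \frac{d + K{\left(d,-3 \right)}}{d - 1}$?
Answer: $\frac{1121285}{98} \approx 11442.0$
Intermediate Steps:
$K{\left(A,l \right)} = - \frac{A^{2}}{7} - \frac{A l}{7}$ ($K{\left(A,l \right)} = - \frac{A A + A l}{7} = - \frac{A^{2} + A l}{7} = - \frac{A^{2}}{7} - \frac{A l}{7}$)
$O{\left(d \right)} = \frac{d - \frac{d \left(-3 + d\right)}{7}}{-1 + d}$ ($O{\left(d \right)} = \frac{d - \frac{d \left(d - 3\right)}{7}}{d - 1} = \frac{d - \frac{d \left(-3 + d\right)}{7}}{-1 + d}$)
$74 O{\left(1 \frac{1}{-4} + \frac{3}{1} \right)} 95 = 74 \frac{\left(1 \frac{1}{-4} + \frac{3}{1}\right) \left(10 - \left(1 \frac{1}{-4} + \frac{3}{1}\right)\right)}{7 \left(-1 + \left(1 \frac{1}{-4} + \frac{3}{1}\right)\right)} 95 = 74 \frac{\left(1 \left(- \frac{1}{4}\right) + 3 \cdot 1\right) \left(10 - \left(1 \left(- \frac{1}{4}\right) + 3 \cdot 1\right)\right)}{7 \left(-1 + \left(1 \left(- \frac{1}{4}\right) + 3 \cdot 1\right)\right)} 95 = 74 \frac{\left(- \frac{1}{4} + 3\right) \left(10 - \left(- \frac{1}{4} + 3\right)\right)}{7 \left(-1 + \left(- \frac{1}{4} + 3\right)\right)} 95 = 74 \cdot \frac{1}{7} \cdot \frac{11}{4} \frac{1}{-1 + \frac{11}{4}} \left(10 - \frac{11}{4}\right) 95 = 74 \cdot \frac{1}{7} \cdot \frac{11}{4} \frac{1}{\frac{7}{4}} \left(10 - \frac{11}{4}\right) 95 = 74 \cdot \frac{1}{7} \cdot \frac{11}{4} \cdot \frac{4}{7} \cdot \frac{29}{4} \cdot 95 = 74 \cdot \frac{319}{196} \cdot 95 = \frac{11803}{98} \cdot 95 = \frac{1121285}{98}$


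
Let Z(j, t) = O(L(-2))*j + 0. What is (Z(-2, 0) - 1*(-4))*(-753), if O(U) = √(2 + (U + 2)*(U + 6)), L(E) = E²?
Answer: -3012 + 1506*√62 ≈ 8846.3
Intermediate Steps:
O(U) = √(2 + (2 + U)*(6 + U))
Z(j, t) = j*√62 (Z(j, t) = √(14 + ((-2)²)² + 8*(-2)²)*j + 0 = √(14 + 4² + 8*4)*j + 0 = √(14 + 16 + 32)*j + 0 = √62*j + 0 = j*√62 + 0 = j*√62)
(Z(-2, 0) - 1*(-4))*(-753) = (-2*√62 - 1*(-4))*(-753) = (-2*√62 + 4)*(-753) = (4 - 2*√62)*(-753) = -3012 + 1506*√62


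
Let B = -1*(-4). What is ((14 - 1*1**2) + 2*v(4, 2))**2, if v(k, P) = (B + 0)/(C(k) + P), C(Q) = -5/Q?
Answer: 5041/9 ≈ 560.11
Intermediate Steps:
B = 4
v(k, P) = 4/(P - 5/k) (v(k, P) = (4 + 0)/(-5/k + P) = 4/(P - 5/k))
((14 - 1*1**2) + 2*v(4, 2))**2 = ((14 - 1*1**2) + 2*(4*4/(-5 + 2*4)))**2 = ((14 - 1*1) + 2*(4*4/(-5 + 8)))**2 = ((14 - 1) + 2*(4*4/3))**2 = (13 + 2*(4*4*(1/3)))**2 = (13 + 2*(16/3))**2 = (13 + 32/3)**2 = (71/3)**2 = 5041/9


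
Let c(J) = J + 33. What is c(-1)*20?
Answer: 640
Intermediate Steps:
c(J) = 33 + J
c(-1)*20 = (33 - 1)*20 = 32*20 = 640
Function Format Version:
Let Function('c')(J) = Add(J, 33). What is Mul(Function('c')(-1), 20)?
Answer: 640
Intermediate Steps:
Function('c')(J) = Add(33, J)
Mul(Function('c')(-1), 20) = Mul(Add(33, -1), 20) = Mul(32, 20) = 640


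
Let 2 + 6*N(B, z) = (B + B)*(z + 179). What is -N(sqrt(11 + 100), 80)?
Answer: 1/3 - 259*sqrt(111)/3 ≈ -909.25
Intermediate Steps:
N(B, z) = -1/3 + B*(179 + z)/3 (N(B, z) = -1/3 + ((B + B)*(z + 179))/6 = -1/3 + ((2*B)*(179 + z))/6 = -1/3 + (2*B*(179 + z))/6 = -1/3 + B*(179 + z)/3)
-N(sqrt(11 + 100), 80) = -(-1/3 + 179*sqrt(11 + 100)/3 + (1/3)*sqrt(11 + 100)*80) = -(-1/3 + 179*sqrt(111)/3 + (1/3)*sqrt(111)*80) = -(-1/3 + 179*sqrt(111)/3 + 80*sqrt(111)/3) = -(-1/3 + 259*sqrt(111)/3) = 1/3 - 259*sqrt(111)/3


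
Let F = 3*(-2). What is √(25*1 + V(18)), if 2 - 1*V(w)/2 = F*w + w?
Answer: √209 ≈ 14.457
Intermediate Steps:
F = -6
V(w) = 4 + 10*w (V(w) = 4 - 2*(-6*w + w) = 4 - (-10)*w = 4 + 10*w)
√(25*1 + V(18)) = √(25*1 + (4 + 10*18)) = √(25 + (4 + 180)) = √(25 + 184) = √209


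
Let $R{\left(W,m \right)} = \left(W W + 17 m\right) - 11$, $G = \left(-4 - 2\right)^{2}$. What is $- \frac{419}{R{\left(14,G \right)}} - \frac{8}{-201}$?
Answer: $- \frac{77843}{160197} \approx -0.48592$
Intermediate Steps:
$G = 36$ ($G = \left(-6\right)^{2} = 36$)
$R{\left(W,m \right)} = -11 + W^{2} + 17 m$ ($R{\left(W,m \right)} = \left(W^{2} + 17 m\right) - 11 = -11 + W^{2} + 17 m$)
$- \frac{419}{R{\left(14,G \right)}} - \frac{8}{-201} = - \frac{419}{-11 + 14^{2} + 17 \cdot 36} - \frac{8}{-201} = - \frac{419}{-11 + 196 + 612} - - \frac{8}{201} = - \frac{419}{797} + \frac{8}{201} = - \frac{77843}{160197}$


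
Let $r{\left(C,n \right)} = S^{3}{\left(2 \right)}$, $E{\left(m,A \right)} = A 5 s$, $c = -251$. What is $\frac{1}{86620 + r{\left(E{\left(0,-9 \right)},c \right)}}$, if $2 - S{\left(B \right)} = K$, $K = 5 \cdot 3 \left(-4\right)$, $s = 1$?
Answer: $\frac{1}{324948} \approx 3.0774 \cdot 10^{-6}$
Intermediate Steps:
$E{\left(m,A \right)} = 5 A$ ($E{\left(m,A \right)} = A 5 \cdot 1 = 5 A 1 = 5 A$)
$K = -60$ ($K = 15 \left(-4\right) = -60$)
$S{\left(B \right)} = 62$ ($S{\left(B \right)} = 2 - -60 = 2 + 60 = 62$)
$r{\left(C,n \right)} = 238328$ ($r{\left(C,n \right)} = 62^{3} = 238328$)
$\frac{1}{86620 + r{\left(E{\left(0,-9 \right)},c \right)}} = \frac{1}{86620 + 238328} = \frac{1}{324948}$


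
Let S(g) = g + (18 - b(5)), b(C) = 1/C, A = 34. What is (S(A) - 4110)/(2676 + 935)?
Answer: -20291/18055 ≈ -1.1238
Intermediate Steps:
S(g) = 89/5 + g (S(g) = g + (18 - 1/5) = g + (18 - 1*⅕) = g + (18 - ⅕) = g + 89/5 = 89/5 + g)
(S(A) - 4110)/(2676 + 935) = ((89/5 + 34) - 4110)/(2676 + 935) = (259/5 - 4110)/3611 = -20291/5*1/3611 = -20291/18055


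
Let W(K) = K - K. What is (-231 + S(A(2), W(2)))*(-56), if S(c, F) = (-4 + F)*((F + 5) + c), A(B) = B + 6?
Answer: 15848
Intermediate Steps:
A(B) = 6 + B
W(K) = 0
S(c, F) = (-4 + F)*(5 + F + c) (S(c, F) = (-4 + F)*((5 + F) + c) = (-4 + F)*(5 + F + c))
(-231 + S(A(2), W(2)))*(-56) = (-231 + (-20 + 0 + 0² - 4*(6 + 2) + 0*(6 + 2)))*(-56) = (-231 + (-20 + 0 + 0 - 4*8 + 0*8))*(-56) = (-231 + (-20 + 0 + 0 - 32 + 0))*(-56) = (-231 - 52)*(-56) = -283*(-56) = 15848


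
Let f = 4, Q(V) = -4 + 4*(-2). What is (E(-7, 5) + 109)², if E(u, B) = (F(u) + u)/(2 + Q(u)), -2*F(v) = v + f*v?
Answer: 4661281/400 ≈ 11653.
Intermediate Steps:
Q(V) = -12 (Q(V) = -4 - 8 = -12)
F(v) = -5*v/2 (F(v) = -(v + 4*v)/2 = -5*v/2)
E(u, B) = 3*u/20 (E(u, B) = (-5*u/2 + u)/(2 - 12) = -3*u/2/(-10) = -3*u/2*(-⅒) = 3*u/20)
(E(-7, 5) + 109)² = ((3/20)*(-7) + 109)² = (-21/20 + 109)² = (2159/20)² = 4661281/400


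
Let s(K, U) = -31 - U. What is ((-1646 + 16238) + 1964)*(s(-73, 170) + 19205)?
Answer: 314630224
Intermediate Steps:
((-1646 + 16238) + 1964)*(s(-73, 170) + 19205) = ((-1646 + 16238) + 1964)*((-31 - 1*170) + 19205) = (14592 + 1964)*((-31 - 170) + 19205) = 16556*(-201 + 19205) = 16556*19004 = 314630224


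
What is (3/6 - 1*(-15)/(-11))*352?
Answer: -304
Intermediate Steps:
(3/6 - 1*(-15)/(-11))*352 = (3*(⅙) + 15*(-1/11))*352 = (½ - 15/11)*352 = -19/22*352 = -304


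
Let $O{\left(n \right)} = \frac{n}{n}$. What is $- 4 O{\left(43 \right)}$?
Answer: $-4$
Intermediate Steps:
$O{\left(n \right)} = 1$
$- 4 O{\left(43 \right)} = \left(-4\right) 1 = -4$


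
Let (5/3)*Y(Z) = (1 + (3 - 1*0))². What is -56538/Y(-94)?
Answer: -47115/8 ≈ -5889.4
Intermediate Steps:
Y(Z) = 48/5 (Y(Z) = 3*(1 + (3 - 1*0))²/5 = 3*(1 + (3 + 0))²/5 = 3*(1 + 3)²/5 = (⅗)*4² = (⅗)*16 = 48/5)
-56538/Y(-94) = -56538/48/5 = -56538*5/48 = -47115/8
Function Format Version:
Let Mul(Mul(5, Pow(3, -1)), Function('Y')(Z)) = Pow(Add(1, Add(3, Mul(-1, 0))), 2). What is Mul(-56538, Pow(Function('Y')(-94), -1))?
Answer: Rational(-47115, 8) ≈ -5889.4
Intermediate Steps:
Function('Y')(Z) = Rational(48, 5) (Function('Y')(Z) = Mul(Rational(3, 5), Pow(Add(1, Add(3, Mul(-1, 0))), 2)) = Mul(Rational(3, 5), Pow(Add(1, Add(3, 0)), 2)) = Mul(Rational(3, 5), Pow(Add(1, 3), 2)) = Mul(Rational(3, 5), Pow(4, 2)) = Mul(Rational(3, 5), 16) = Rational(48, 5))
Mul(-56538, Pow(Function('Y')(-94), -1)) = Mul(-56538, Pow(Rational(48, 5), -1)) = Mul(-56538, Rational(5, 48)) = Rational(-47115, 8)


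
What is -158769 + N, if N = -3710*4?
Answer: -173609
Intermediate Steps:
N = -14840
-158769 + N = -158769 - 14840 = -173609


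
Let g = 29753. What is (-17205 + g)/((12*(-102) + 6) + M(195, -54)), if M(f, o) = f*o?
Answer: -3137/2937 ≈ -1.0681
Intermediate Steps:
(-17205 + g)/((12*(-102) + 6) + M(195, -54)) = (-17205 + 29753)/((12*(-102) + 6) + 195*(-54)) = 12548/((-1224 + 6) - 10530) = 12548/(-1218 - 10530) = 12548/(-11748) = 12548*(-1/11748) = -3137/2937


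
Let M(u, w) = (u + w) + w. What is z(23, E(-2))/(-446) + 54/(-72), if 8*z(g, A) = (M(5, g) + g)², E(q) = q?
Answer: -1019/446 ≈ -2.2848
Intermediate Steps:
M(u, w) = u + 2*w
z(g, A) = (5 + 3*g)²/8 (z(g, A) = ((5 + 2*g) + g)²/8 = (5 + 3*g)²/8)
z(23, E(-2))/(-446) + 54/(-72) = ((5 + 3*23)²/8)/(-446) + 54/(-72) = ((5 + 69)²/8)*(-1/446) + 54*(-1/72) = ((⅛)*74²)*(-1/446) - ¾ = ((⅛)*5476)*(-1/446) - ¾ = (1369/2)*(-1/446) - ¾ = -1369/892 - ¾ = -1019/446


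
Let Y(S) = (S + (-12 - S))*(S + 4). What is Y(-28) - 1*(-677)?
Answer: 965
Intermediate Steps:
Y(S) = -48 - 12*S (Y(S) = -12*(4 + S) = -48 - 12*S)
Y(-28) - 1*(-677) = (-48 - 12*(-28)) - 1*(-677) = (-48 + 336) + 677 = 288 + 677 = 965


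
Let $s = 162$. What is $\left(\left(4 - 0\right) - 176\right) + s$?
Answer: $-10$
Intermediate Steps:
$\left(\left(4 - 0\right) - 176\right) + s = \left(\left(4 - 0\right) - 176\right) + 162 = \left(\left(4 + 0\right) - 176\right) + 162 = \left(4 - 176\right) + 162 = -172 + 162 = -10$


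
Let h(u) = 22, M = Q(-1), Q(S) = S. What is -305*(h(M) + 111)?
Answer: -40565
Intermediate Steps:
M = -1
-305*(h(M) + 111) = -305*(22 + 111) = -305*133 = -40565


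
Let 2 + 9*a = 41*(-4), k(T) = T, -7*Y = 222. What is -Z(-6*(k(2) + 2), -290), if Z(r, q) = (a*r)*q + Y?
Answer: 2696506/21 ≈ 1.2841e+5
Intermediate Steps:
Y = -222/7 (Y = -⅐*222 = -222/7 ≈ -31.714)
a = -166/9 (a = -2/9 + (41*(-4))/9 = -2/9 + (⅑)*(-164) = -2/9 - 164/9 = -166/9 ≈ -18.444)
Z(r, q) = -222/7 - 166*q*r/9 (Z(r, q) = (-166*r/9)*q - 222/7 = -166*q*r/9 - 222/7 = -222/7 - 166*q*r/9)
-Z(-6*(k(2) + 2), -290) = -(-222/7 - 166/9*(-290)*(-6*(2 + 2))) = -(-222/7 - 166/9*(-290)*(-6*4)) = -(-222/7 - 166/9*(-290)*(-24)) = -(-222/7 - 385120/3) = -1*(-2696506/21) = 2696506/21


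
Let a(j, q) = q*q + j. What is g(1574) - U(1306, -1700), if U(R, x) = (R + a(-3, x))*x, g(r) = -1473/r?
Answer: 7736548565927/1574 ≈ 4.9152e+9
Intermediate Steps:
a(j, q) = j + q² (a(j, q) = q² + j = j + q²)
U(R, x) = x*(-3 + R + x²) (U(R, x) = (R + (-3 + x²))*x = (-3 + R + x²)*x = x*(-3 + R + x²))
g(1574) - U(1306, -1700) = -1473/1574 - (-1700)*(-3 + 1306 + (-1700)²) = -1473*1/1574 - (-1700)*(-3 + 1306 + 2890000) = -1473/1574 - (-1700)*2891303 = -1473/1574 - 1*(-4915215100) = -1473/1574 + 4915215100 = 7736548565927/1574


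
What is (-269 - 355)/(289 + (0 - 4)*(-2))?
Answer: -208/99 ≈ -2.1010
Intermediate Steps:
(-269 - 355)/(289 + (0 - 4)*(-2)) = -624/(289 - 4*(-2)) = -624/(289 + 8) = -624/297 = -624*1/297 = -208/99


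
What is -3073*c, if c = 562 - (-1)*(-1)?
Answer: -1723953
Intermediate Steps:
c = 561 (c = 562 - 1*1 = 562 - 1 = 561)
-3073*c = -3073*561 = -1723953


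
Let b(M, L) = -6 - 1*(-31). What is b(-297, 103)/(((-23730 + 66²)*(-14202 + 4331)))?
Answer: 25/191240754 ≈ 1.3073e-7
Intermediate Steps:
b(M, L) = 25 (b(M, L) = -6 + 31 = 25)
b(-297, 103)/(((-23730 + 66²)*(-14202 + 4331))) = 25/(((-23730 + 66²)*(-14202 + 4331))) = 25/(((-23730 + 4356)*(-9871))) = 25/((-19374*(-9871))) = 25/191240754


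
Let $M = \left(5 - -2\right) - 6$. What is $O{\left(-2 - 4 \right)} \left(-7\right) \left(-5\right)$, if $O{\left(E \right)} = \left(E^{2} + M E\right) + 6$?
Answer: $1260$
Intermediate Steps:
$M = 1$ ($M = \left(5 + 2\right) - 6 = 7 - 6 = 1$)
$O{\left(E \right)} = 6 + E + E^{2}$ ($O{\left(E \right)} = \left(E^{2} + 1 E\right) + 6 = \left(E^{2} + E\right) + 6 = \left(E + E^{2}\right) + 6 = 6 + E + E^{2}$)
$O{\left(-2 - 4 \right)} \left(-7\right) \left(-5\right) = \left(6 - 6 + \left(-2 - 4\right)^{2}\right) \left(-7\right) \left(-5\right) = \left(6 - 6 + \left(-6\right)^{2}\right) \left(-7\right) \left(-5\right) = \left(6 - 6 + 36\right) \left(-7\right) \left(-5\right) = 36 \left(-7\right) \left(-5\right) = \left(-252\right) \left(-5\right) = 1260$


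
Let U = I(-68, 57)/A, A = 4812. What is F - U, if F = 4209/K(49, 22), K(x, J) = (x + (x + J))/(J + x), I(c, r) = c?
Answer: 119835119/48120 ≈ 2490.3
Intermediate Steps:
K(x, J) = (J + 2*x)/(J + x) (K(x, J) = (x + (J + x))/(J + x) = (J + 2*x)/(J + x))
F = 99613/40 (F = 4209/(((22 + 2*49)/(22 + 49))) = 4209/(((22 + 98)/71)) = 4209/(((1/71)*120)) = 4209/(120/71) = 4209*(71/120) = 99613/40 ≈ 2490.3)
U = -17/1203 (U = -68/4812 = -68*1/4812 = -17/1203 ≈ -0.014131)
F - U = 99613/40 - 1*(-17/1203) = 99613/40 + 17/1203 = 119835119/48120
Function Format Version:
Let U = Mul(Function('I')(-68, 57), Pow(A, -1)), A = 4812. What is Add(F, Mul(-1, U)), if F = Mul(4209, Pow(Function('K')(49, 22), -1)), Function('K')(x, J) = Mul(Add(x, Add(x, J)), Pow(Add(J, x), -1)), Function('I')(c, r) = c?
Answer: Rational(119835119, 48120) ≈ 2490.3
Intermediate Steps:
Function('K')(x, J) = Mul(Pow(Add(J, x), -1), Add(J, Mul(2, x))) (Function('K')(x, J) = Mul(Add(x, Add(J, x)), Pow(Add(J, x), -1)) = Mul(Add(J, Mul(2, x)), Pow(Add(J, x), -1)) = Mul(Pow(Add(J, x), -1), Add(J, Mul(2, x))))
F = Rational(99613, 40) (F = Mul(4209, Pow(Mul(Pow(Add(22, 49), -1), Add(22, Mul(2, 49))), -1)) = Mul(4209, Pow(Mul(Pow(71, -1), Add(22, 98)), -1)) = Mul(4209, Pow(Mul(Rational(1, 71), 120), -1)) = Mul(4209, Pow(Rational(120, 71), -1)) = Mul(4209, Rational(71, 120)) = Rational(99613, 40) ≈ 2490.3)
U = Rational(-17, 1203) (U = Mul(-68, Pow(4812, -1)) = Mul(-68, Rational(1, 4812)) = Rational(-17, 1203) ≈ -0.014131)
Add(F, Mul(-1, U)) = Add(Rational(99613, 40), Mul(-1, Rational(-17, 1203))) = Add(Rational(99613, 40), Rational(17, 1203)) = Rational(119835119, 48120)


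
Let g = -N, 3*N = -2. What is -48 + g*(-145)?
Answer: -434/3 ≈ -144.67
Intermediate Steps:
N = -2/3 (N = (1/3)*(-2) = -2/3 ≈ -0.66667)
g = 2/3 (g = -1*(-2/3) = 2/3 ≈ 0.66667)
-48 + g*(-145) = -48 + (2/3)*(-145) = -48 - 290/3 = -434/3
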